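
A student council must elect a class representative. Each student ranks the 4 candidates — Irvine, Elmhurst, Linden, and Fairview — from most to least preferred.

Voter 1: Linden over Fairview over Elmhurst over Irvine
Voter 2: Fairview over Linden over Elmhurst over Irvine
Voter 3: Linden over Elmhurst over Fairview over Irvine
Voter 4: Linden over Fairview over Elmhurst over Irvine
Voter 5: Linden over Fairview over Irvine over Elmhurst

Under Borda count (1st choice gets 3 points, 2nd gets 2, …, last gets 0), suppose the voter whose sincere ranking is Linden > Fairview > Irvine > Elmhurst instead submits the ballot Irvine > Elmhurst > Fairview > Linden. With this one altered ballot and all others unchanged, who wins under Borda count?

Borda totals with the altered ballot: Irvine 3, Elmhurst 7, Linden 11, Fairview 9.
The winner is unchanged: still Linden.

Linden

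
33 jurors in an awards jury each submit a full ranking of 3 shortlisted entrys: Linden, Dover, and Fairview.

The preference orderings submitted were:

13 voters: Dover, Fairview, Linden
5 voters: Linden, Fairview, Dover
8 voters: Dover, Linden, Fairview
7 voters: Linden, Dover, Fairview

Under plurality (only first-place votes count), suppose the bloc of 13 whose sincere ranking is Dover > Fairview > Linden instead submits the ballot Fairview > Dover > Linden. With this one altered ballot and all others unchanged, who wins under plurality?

First-place totals with the altered ballot: Linden 12, Dover 8, Fairview 13.
The switch changes the winner from Dover to Fairview.

Fairview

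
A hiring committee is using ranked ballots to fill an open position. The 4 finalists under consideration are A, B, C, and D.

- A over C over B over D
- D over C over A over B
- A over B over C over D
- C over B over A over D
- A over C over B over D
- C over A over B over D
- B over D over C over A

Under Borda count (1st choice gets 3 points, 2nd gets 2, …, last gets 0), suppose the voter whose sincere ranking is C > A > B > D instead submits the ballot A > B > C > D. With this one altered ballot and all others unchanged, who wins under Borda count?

A

Borda totals with the altered ballot: A 14, B 11, C 12, D 5.
The switch changes the winner from C to A.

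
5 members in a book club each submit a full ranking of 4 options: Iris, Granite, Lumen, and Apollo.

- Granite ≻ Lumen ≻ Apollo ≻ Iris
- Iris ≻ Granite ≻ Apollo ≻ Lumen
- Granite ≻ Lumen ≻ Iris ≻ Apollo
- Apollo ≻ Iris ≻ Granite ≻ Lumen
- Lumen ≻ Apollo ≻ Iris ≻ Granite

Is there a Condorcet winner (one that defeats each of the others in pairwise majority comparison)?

Head-to-head results (5 voters total):
Iris vs Granite: Iris wins 3–2.
Iris vs Lumen: Lumen wins 3–2.
Iris vs Apollo: Apollo wins 3–2.
Granite vs Lumen: Granite wins 4–1.
Granite vs Apollo: Granite wins 3–2.
Lumen vs Apollo: Lumen wins 3–2.
No candidate beats all others: Iris beats Granite beats Lumen beats Iris, a majority cycle.

No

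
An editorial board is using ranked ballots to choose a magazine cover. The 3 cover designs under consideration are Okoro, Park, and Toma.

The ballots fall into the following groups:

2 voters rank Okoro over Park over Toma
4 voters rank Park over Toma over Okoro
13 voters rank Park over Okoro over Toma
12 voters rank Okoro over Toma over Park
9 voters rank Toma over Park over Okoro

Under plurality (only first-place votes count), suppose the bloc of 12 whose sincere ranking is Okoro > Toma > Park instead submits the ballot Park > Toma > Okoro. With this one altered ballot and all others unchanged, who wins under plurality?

Park

First-place totals with the altered ballot: Okoro 2, Park 29, Toma 9.
The winner is unchanged: still Park.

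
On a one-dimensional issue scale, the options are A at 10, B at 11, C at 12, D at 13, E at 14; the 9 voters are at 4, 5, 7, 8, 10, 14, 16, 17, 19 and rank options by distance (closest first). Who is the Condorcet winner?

With single-peaked preferences on a line, the Condorcet winner is the candidate closest to the median voter.
The median voter (position 10) is closest to A at 10.
Check: A vs C — voters closer to A: 5 of 9.

A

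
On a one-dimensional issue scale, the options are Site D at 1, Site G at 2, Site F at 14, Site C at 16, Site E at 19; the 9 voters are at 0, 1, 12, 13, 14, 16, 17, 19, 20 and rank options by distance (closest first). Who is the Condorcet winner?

With single-peaked preferences on a line, the Condorcet winner is the candidate closest to the median voter.
The median voter (position 14) is closest to Site F at 14.
Check: Site F vs Site G — voters closer to Site F: 7 of 9.

Site F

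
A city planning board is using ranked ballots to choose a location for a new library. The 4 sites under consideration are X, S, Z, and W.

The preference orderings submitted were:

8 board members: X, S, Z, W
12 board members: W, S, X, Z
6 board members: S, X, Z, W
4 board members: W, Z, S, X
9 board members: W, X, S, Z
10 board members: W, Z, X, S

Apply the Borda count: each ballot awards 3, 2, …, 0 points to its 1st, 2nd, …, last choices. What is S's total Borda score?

71

Borda scores:
  X: 8·3 + 12·1 + 6·2 + 4·0 + 9·2 + 10·1 = 76
  S: 8·2 + 12·2 + 6·3 + 4·1 + 9·1 + 10·0 = 71
  Z: 8·1 + 12·0 + 6·1 + 4·2 + 9·0 + 10·2 = 42
  W: 8·0 + 12·3 + 6·0 + 4·3 + 9·3 + 10·3 = 105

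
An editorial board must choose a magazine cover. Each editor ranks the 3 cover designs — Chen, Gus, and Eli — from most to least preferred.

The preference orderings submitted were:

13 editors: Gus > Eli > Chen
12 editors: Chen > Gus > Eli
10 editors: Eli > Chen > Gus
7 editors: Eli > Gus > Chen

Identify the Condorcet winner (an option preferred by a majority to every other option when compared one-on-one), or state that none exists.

None — there is no Condorcet winner

Head-to-head results (42 voters total):
Chen vs Gus: Chen wins 22–20.
Chen vs Eli: Eli wins 30–12.
Gus vs Eli: Gus wins 25–17.
No candidate beats all others: Chen beats Gus beats Eli beats Chen, a majority cycle.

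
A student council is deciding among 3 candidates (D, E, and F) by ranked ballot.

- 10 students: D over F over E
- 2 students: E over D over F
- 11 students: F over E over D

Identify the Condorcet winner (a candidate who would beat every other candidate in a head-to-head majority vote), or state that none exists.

There is no Condorcet winner

Head-to-head results (23 voters total):
D vs E: E wins 13–10.
D vs F: D wins 12–11.
E vs F: F wins 21–2.
No candidate beats all others: D beats F beats E beats D, a majority cycle.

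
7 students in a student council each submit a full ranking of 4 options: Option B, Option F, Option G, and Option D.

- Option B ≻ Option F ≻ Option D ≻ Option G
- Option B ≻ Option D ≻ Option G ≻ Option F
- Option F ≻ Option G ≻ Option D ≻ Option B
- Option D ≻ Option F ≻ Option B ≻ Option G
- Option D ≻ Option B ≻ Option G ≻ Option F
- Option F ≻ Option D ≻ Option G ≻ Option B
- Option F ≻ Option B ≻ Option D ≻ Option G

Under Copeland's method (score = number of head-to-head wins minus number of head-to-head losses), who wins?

Option F

Pairwise results:
  Option B vs Option F: Option F wins 4–3.
  Option B vs Option G: Option B wins 5–2.
  Option B vs Option D: Option D wins 4–3.
  Option F vs Option G: Option F wins 5–2.
  Option F vs Option D: Option F wins 4–3.
  Option G vs Option D: Option D wins 6–1.
Copeland scores (wins − losses):
  Option B: 1 − 2 = -1
  Option F: 3 − 0 = 3
  Option G: 0 − 3 = -3
  Option D: 2 − 1 = 1
Option F has the best Copeland score.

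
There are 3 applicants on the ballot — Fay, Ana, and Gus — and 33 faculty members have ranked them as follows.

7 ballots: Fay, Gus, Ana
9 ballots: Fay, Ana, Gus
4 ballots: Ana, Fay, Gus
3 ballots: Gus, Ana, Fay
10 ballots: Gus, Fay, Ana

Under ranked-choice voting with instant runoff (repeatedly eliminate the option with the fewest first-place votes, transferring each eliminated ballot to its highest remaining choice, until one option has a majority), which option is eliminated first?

Ana

Round 1: Fay 16, Gus 13, Ana 4. Ana has the fewest and is eliminated.
Round 2: Fay 20, Gus 13. Fay has a majority.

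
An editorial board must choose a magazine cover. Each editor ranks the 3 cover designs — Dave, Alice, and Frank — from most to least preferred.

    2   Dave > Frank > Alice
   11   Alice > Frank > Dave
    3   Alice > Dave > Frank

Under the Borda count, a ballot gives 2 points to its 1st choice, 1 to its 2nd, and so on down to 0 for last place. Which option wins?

Borda scores:
  Dave: 2·2 + 11·0 + 3·1 = 7
  Alice: 2·0 + 11·2 + 3·2 = 28
  Frank: 2·1 + 11·1 + 3·0 = 13
Alice has the highest total.

Alice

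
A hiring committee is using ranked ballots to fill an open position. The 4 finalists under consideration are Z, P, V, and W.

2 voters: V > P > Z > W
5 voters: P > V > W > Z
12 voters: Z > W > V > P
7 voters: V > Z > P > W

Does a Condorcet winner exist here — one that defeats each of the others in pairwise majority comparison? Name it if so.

V

Head-to-head results (26 voters total):
Z vs P: Z wins 19–7.
Z vs V: V wins 14–12.
Z vs W: Z wins 21–5.
P vs V: V wins 21–5.
P vs W: P wins 14–12.
V vs W: V wins 14–12.
V beats each rival — Z (14–12), P (21–5), W (14–12) — so V is the Condorcet winner.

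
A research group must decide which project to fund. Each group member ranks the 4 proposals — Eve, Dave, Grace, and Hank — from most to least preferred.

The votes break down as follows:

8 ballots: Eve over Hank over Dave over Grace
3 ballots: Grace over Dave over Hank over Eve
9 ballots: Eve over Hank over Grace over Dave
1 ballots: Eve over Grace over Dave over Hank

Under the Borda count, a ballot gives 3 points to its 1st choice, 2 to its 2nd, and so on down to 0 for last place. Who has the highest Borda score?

Eve

Borda scores:
  Eve: 8·3 + 3·0 + 9·3 + 3 = 54
  Dave: 8·1 + 3·2 + 9·0 + 1 = 15
  Grace: 8·0 + 3·3 + 9·1 + 2 = 20
  Hank: 8·2 + 3·1 + 9·2 + 0 = 37
Eve has the highest total.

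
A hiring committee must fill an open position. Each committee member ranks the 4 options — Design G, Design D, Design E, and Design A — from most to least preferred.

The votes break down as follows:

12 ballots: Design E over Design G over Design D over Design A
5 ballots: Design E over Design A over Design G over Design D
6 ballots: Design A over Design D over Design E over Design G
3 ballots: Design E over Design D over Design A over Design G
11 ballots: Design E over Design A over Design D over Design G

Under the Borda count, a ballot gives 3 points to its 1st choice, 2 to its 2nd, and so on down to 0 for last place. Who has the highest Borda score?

Borda scores:
  Design G: 12·2 + 5·1 + 6·0 + 3·0 + 11·0 = 29
  Design D: 12·1 + 5·0 + 6·2 + 3·2 + 11·1 = 41
  Design E: 12·3 + 5·3 + 6·1 + 3·3 + 11·3 = 99
  Design A: 12·0 + 5·2 + 6·3 + 3·1 + 11·2 = 53
Design E has the highest total.

Design E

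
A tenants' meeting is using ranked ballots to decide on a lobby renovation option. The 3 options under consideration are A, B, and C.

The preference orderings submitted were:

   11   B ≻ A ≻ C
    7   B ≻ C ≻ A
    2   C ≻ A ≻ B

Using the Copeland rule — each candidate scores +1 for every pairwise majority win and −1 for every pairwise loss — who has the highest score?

Pairwise results:
  A vs B: B wins 18–2.
  A vs C: A wins 11–9.
  B vs C: B wins 18–2.
Copeland scores (wins − losses):
  A: 1 − 1 = 0
  B: 2 − 0 = 2
  C: 0 − 2 = -2
B has the best Copeland score.

B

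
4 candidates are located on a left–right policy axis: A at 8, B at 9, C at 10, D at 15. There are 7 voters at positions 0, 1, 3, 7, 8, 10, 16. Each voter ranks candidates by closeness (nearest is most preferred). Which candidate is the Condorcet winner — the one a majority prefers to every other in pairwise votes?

With single-peaked preferences on a line, the Condorcet winner is the candidate closest to the median voter.
The median voter (position 7) is closest to A at 8.
Check: A vs D — voters closer to A: 6 of 7.

A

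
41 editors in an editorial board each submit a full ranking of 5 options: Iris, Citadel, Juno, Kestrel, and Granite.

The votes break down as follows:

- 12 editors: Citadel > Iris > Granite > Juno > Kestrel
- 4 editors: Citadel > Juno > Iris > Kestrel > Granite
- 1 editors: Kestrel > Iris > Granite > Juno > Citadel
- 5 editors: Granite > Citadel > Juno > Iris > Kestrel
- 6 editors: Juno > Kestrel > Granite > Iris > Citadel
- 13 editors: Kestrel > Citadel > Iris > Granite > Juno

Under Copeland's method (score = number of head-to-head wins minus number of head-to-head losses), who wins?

Citadel

Pairwise results:
  Iris vs Citadel: Citadel wins 34–7.
  Iris vs Juno: Iris wins 26–15.
  Iris vs Kestrel: Iris wins 21–20.
  Iris vs Granite: Iris wins 30–11.
  Citadel vs Juno: Citadel wins 34–7.
  Citadel vs Kestrel: Citadel wins 21–20.
  Citadel vs Granite: Citadel wins 29–12.
  Juno vs Kestrel: Juno wins 27–14.
  Juno vs Granite: Granite wins 31–10.
  Kestrel vs Granite: Kestrel wins 24–17.
Copeland scores (wins − losses):
  Iris: 3 − 1 = 2
  Citadel: 4 − 0 = 4
  Juno: 1 − 3 = -2
  Kestrel: 1 − 3 = -2
  Granite: 1 − 3 = -2
Citadel has the best Copeland score.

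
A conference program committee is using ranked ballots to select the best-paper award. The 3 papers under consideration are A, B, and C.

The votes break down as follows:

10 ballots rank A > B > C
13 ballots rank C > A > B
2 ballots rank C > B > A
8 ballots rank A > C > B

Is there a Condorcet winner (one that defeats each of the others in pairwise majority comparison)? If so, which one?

Head-to-head results (33 voters total):
A vs B: A wins 31–2.
A vs C: A wins 18–15.
B vs C: C wins 23–10.
A beats each rival — B (31–2), C (18–15) — so A is the Condorcet winner.

A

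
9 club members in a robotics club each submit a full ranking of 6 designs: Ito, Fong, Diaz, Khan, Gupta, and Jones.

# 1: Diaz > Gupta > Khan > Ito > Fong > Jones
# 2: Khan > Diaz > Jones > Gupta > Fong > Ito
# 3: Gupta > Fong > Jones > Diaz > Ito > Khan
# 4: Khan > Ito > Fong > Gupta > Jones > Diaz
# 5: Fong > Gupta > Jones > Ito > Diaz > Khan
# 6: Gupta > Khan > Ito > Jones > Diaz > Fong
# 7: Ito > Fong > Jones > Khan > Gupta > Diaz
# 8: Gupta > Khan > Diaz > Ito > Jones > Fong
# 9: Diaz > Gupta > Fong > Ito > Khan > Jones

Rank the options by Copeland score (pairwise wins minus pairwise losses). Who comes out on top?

Pairwise results:
  Ito vs Fong: Ito wins 5–4.
  Ito vs Diaz: Diaz wins 5–4.
  Ito vs Khan: Khan wins 5–4.
  Ito vs Gupta: Gupta wins 7–2.
  Ito vs Jones: Ito wins 6–3.
  Fong vs Diaz: Diaz wins 5–4.
  Fong vs Khan: Khan wins 5–4.
  Fong vs Gupta: Gupta wins 6–3.
  Fong vs Jones: Fong wins 6–3.
  Diaz vs Khan: Khan wins 5–4.
  Diaz vs Gupta: Gupta wins 6–3.
  Diaz vs Jones: Jones wins 5–4.
  Khan vs Gupta: Gupta wins 6–3.
  Khan vs Jones: Khan wins 6–3.
  Gupta vs Jones: Gupta wins 7–2.
Copeland scores (wins − losses):
  Ito: 2 − 3 = -1
  Fong: 1 − 4 = -3
  Diaz: 2 − 3 = -1
  Khan: 4 − 1 = 3
  Gupta: 5 − 0 = 5
  Jones: 1 − 4 = -3
Gupta has the best Copeland score.

Gupta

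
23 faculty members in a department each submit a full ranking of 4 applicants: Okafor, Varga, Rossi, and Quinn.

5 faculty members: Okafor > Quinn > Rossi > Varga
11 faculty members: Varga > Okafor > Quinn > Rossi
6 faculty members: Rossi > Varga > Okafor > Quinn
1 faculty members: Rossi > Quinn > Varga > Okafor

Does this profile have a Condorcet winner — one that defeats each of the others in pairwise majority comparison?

Head-to-head results (23 voters total):
Okafor vs Varga: Varga wins 18–5.
Okafor vs Rossi: Okafor wins 16–7.
Okafor vs Quinn: Okafor wins 22–1.
Varga vs Rossi: Rossi wins 12–11.
Varga vs Quinn: Varga wins 17–6.
Rossi vs Quinn: Quinn wins 16–7.
No candidate beats all others: Okafor beats Rossi beats Varga beats Okafor, a majority cycle.

No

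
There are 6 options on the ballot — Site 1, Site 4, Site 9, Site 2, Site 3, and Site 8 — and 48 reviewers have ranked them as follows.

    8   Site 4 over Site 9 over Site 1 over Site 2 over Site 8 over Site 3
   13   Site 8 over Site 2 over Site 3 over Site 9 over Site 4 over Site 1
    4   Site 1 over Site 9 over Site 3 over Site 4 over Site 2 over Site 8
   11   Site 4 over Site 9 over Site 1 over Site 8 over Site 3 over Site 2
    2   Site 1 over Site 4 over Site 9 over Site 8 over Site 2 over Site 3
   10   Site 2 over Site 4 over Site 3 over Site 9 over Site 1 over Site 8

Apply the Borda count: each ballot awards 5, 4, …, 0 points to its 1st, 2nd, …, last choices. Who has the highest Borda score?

Site 4

Borda scores:
  Site 1: 8·3 + 13·0 + 4·5 + 11·3 + 2·5 + 10·1 = 97
  Site 4: 8·5 + 13·1 + 4·2 + 11·5 + 2·4 + 10·4 = 164
  Site 9: 8·4 + 13·2 + 4·4 + 11·4 + 2·3 + 10·2 = 144
  Site 2: 8·2 + 13·4 + 4·1 + 11·0 + 2·1 + 10·5 = 124
  Site 3: 8·0 + 13·3 + 4·3 + 11·1 + 2·0 + 10·3 = 92
  Site 8: 8·1 + 13·5 + 4·0 + 11·2 + 2·2 + 10·0 = 99
Site 4 has the highest total.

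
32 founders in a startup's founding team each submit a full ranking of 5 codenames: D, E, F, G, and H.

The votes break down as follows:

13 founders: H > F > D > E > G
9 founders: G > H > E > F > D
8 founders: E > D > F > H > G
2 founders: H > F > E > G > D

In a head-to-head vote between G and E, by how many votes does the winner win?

14

Ballots ranking G above E: 9.
Ballots ranking E above G: 13+8+2 = 23.
E wins 23–9, a margin of 14.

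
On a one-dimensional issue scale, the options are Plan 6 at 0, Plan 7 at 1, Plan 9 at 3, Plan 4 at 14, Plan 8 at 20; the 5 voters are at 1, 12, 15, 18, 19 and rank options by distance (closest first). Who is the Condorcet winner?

With single-peaked preferences on a line, the Condorcet winner is the candidate closest to the median voter.
The median voter (position 15) is closest to Plan 4 at 14.
Check: Plan 4 vs Plan 6 — voters closer to Plan 4: 4 of 5.

Plan 4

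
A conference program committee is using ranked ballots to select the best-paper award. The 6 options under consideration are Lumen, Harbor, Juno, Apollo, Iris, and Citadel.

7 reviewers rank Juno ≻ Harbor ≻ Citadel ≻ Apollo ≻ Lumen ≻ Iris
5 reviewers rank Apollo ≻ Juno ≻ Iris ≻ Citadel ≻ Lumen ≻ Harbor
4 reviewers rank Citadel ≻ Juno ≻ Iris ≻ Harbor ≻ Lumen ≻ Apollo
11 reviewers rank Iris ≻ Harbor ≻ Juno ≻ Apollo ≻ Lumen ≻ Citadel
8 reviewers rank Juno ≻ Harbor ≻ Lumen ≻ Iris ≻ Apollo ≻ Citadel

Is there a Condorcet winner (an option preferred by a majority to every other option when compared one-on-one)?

Head-to-head results (35 voters total):
Lumen vs Harbor: Harbor wins 30–5.
Lumen vs Juno: Juno wins 35–0.
Lumen vs Apollo: Apollo wins 23–12.
Lumen vs Iris: Iris wins 20–15.
Lumen vs Citadel: Lumen wins 19–16.
Harbor vs Juno: Juno wins 24–11.
Harbor vs Apollo: Harbor wins 30–5.
Harbor vs Iris: Iris wins 20–15.
Harbor vs Citadel: Harbor wins 26–9.
Juno vs Apollo: Juno wins 30–5.
Juno vs Iris: Juno wins 24–11.
Juno vs Citadel: Juno wins 31–4.
Apollo vs Iris: Iris wins 23–12.
Apollo vs Citadel: Apollo wins 24–11.
Iris vs Citadel: Iris wins 24–11.
Juno beats each rival — Lumen (35–0), Harbor (24–11), Apollo (30–5), Iris (24–11), Citadel (31–4) — so Juno is the Condorcet winner.

Yes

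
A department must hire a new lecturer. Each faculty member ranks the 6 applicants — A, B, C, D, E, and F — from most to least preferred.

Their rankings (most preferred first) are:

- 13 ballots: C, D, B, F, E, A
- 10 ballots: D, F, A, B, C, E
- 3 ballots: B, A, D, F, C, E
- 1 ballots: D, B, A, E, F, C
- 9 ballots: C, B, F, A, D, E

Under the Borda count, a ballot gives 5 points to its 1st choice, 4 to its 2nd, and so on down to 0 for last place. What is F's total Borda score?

Borda scores:
  A: 13·0 + 10·3 + 3·4 + 3 + 9·2 = 63
  B: 13·3 + 10·2 + 3·5 + 4 + 9·4 = 114
  C: 13·5 + 10·1 + 3·1 + 0 + 9·5 = 123
  D: 13·4 + 10·5 + 3·3 + 5 + 9·1 = 125
  E: 13·1 + 10·0 + 3·0 + 2 + 9·0 = 15
  F: 13·2 + 10·4 + 3·2 + 1 + 9·3 = 100

100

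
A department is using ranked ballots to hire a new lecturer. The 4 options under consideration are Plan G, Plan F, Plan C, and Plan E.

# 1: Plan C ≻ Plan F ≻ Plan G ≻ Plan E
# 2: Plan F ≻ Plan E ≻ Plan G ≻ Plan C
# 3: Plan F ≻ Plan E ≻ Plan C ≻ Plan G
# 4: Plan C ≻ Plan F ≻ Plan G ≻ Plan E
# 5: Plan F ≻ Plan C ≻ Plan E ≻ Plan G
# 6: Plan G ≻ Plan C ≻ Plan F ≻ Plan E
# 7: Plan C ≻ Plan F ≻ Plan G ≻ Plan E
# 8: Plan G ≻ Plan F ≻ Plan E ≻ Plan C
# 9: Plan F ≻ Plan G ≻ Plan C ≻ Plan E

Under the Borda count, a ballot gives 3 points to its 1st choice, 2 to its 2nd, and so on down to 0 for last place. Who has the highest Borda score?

Borda scores:
  Plan G: 1 + 1 + 0 + 1 + 0 + 3 + 1 + 3 + 2 = 12
  Plan F: 2 + 3 + 3 + 2 + 3 + 1 + 2 + 2 + 3 = 21
  Plan C: 3 + 0 + 1 + 3 + 2 + 2 + 3 + 0 + 1 = 15
  Plan E: 0 + 2 + 2 + 0 + 1 + 0 + 0 + 1 + 0 = 6
Plan F has the highest total.

Plan F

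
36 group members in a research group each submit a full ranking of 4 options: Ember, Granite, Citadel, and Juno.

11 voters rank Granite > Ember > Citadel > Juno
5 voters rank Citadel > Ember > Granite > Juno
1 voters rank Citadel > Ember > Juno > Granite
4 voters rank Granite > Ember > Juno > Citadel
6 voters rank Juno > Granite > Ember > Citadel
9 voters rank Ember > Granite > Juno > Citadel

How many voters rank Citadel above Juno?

17

Ballots ranking Citadel above Juno: 11+5+1 = 17.
Ballots ranking Juno above Citadel: 4+6+9 = 19.
So 17 of 36 voters prefer Citadel to Juno.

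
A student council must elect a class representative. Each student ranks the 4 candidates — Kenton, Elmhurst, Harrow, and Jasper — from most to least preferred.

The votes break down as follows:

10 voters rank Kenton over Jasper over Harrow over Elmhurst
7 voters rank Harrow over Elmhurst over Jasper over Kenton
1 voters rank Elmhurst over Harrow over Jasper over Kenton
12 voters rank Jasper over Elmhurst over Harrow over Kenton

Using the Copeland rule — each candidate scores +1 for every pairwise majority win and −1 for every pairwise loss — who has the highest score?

Pairwise results:
  Kenton vs Elmhurst: Elmhurst wins 20–10.
  Kenton vs Harrow: Harrow wins 20–10.
  Kenton vs Jasper: Jasper wins 20–10.
  Elmhurst vs Harrow: Harrow wins 17–13.
  Elmhurst vs Jasper: Jasper wins 22–8.
  Harrow vs Jasper: Jasper wins 22–8.
Copeland scores (wins − losses):
  Kenton: 0 − 3 = -3
  Elmhurst: 1 − 2 = -1
  Harrow: 2 − 1 = 1
  Jasper: 3 − 0 = 3
Jasper has the best Copeland score.

Jasper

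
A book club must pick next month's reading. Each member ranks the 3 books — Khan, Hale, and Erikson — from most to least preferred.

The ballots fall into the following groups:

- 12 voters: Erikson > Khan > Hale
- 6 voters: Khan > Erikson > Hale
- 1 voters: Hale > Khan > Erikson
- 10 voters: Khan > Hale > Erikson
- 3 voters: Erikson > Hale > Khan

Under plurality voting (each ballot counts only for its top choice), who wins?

Khan

First-place vote totals:
  Khan: 16
  Hale: 1
  Erikson: 15
Khan has the most first-place votes.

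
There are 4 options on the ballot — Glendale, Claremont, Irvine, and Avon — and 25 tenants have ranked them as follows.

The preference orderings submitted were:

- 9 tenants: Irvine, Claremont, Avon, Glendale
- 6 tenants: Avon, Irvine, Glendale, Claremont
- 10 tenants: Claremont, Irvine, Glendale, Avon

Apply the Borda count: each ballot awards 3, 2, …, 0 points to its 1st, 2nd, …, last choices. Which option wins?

Borda scores:
  Glendale: 9·0 + 6·1 + 10·1 = 16
  Claremont: 9·2 + 6·0 + 10·3 = 48
  Irvine: 9·3 + 6·2 + 10·2 = 59
  Avon: 9·1 + 6·3 + 10·0 = 27
Irvine has the highest total.

Irvine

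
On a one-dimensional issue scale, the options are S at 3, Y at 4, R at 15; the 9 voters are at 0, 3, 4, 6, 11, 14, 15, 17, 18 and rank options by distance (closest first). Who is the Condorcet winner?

R

With single-peaked preferences on a line, the Condorcet winner is the candidate closest to the median voter.
The median voter (position 11) is closest to R at 15.
Check: R vs Y — voters closer to R: 5 of 9.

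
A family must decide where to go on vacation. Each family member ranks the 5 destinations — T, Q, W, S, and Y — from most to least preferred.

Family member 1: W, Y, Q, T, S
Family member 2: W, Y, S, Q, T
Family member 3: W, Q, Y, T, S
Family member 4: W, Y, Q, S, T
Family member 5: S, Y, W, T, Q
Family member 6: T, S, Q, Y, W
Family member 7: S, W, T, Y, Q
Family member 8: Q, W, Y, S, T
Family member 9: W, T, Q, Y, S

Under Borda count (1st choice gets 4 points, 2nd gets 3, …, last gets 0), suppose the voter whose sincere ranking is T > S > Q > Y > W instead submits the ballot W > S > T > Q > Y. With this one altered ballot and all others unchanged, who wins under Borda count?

W

Borda totals with the altered ballot: T 10, Q 15, W 32, S 15, Y 18.
The winner is unchanged: still W.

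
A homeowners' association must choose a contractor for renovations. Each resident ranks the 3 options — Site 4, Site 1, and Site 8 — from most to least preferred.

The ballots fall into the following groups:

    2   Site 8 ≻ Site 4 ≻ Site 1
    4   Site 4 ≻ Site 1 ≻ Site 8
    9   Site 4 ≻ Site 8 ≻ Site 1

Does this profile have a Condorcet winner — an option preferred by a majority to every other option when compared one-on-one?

Head-to-head results (15 voters total):
Site 4 vs Site 1: Site 4 wins 15–0.
Site 4 vs Site 8: Site 4 wins 13–2.
Site 1 vs Site 8: Site 8 wins 11–4.
Site 4 beats each rival — Site 1 (15–0), Site 8 (13–2) — so Site 4 is the Condorcet winner.

Yes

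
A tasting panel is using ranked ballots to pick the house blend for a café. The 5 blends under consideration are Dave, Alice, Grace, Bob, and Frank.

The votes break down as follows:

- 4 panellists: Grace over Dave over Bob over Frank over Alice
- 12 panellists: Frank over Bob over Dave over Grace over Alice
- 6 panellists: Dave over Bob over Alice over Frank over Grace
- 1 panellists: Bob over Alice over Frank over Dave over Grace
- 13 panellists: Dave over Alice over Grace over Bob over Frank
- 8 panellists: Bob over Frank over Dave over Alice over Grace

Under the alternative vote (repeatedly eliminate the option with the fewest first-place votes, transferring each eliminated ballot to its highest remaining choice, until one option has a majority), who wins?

Dave

Round 1: Dave 19, Frank 12, Bob 9, Grace 4, Alice 0. Alice has the fewest and is eliminated.
Round 2: Dave 19, Frank 12, Bob 9, Grace 4. Grace has the fewest and is eliminated.
Round 3: Dave 23, Frank 12, Bob 9. Dave has a majority.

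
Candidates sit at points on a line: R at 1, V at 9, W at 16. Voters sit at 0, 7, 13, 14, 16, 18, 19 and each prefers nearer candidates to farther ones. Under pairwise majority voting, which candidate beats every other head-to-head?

With single-peaked preferences on a line, the Condorcet winner is the candidate closest to the median voter.
The median voter (position 14) is closest to W at 16.
Check: W vs R — voters closer to W: 5 of 7.

W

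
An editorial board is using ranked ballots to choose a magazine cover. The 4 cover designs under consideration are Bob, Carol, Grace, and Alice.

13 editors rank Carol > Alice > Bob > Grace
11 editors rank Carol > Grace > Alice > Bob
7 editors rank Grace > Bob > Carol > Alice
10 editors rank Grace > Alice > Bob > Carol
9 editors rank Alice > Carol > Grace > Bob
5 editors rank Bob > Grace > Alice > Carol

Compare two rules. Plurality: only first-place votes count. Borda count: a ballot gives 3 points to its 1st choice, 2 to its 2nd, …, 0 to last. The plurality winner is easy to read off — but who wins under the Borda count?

Plurality first-place counts: Bob 5, Carol 24, Grace 17, Alice 9 → Carol.
Borda totals: Bob 52, Carol 97, Grace 92, Alice 89 → Carol.

Carol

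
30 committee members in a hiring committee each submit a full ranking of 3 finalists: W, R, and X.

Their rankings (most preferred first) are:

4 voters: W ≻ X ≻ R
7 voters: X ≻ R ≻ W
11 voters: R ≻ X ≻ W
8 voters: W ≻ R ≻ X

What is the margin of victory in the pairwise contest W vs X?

6

Ballots ranking W above X: 4+8 = 12.
Ballots ranking X above W: 7+11 = 18.
X wins 18–12, a margin of 6.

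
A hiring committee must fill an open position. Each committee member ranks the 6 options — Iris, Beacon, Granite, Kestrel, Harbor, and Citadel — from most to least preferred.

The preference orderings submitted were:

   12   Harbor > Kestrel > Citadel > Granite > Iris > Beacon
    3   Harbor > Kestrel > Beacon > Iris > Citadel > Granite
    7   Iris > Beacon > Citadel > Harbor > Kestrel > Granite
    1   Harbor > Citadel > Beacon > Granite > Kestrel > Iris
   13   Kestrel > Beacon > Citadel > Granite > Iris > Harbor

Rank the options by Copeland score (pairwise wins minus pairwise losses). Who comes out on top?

Kestrel

Pairwise results:
  Iris vs Beacon: Iris wins 19–17.
  Iris vs Granite: Granite wins 26–10.
  Iris vs Kestrel: Kestrel wins 29–7.
  Iris vs Harbor: Iris wins 20–16.
  Iris vs Citadel: Citadel wins 26–10.
  Beacon vs Granite: Beacon wins 24–12.
  Beacon vs Kestrel: Kestrel wins 28–8.
  Beacon vs Harbor: Beacon wins 20–16.
  Beacon vs Citadel: Beacon wins 23–13.
  Granite vs Kestrel: Kestrel wins 35–1.
  Granite vs Harbor: Harbor wins 23–13.
  Granite vs Citadel: Citadel wins 36–0.
  Kestrel vs Harbor: Harbor wins 23–13.
  Kestrel vs Citadel: Kestrel wins 28–8.
  Harbor vs Citadel: Citadel wins 20–16.
Copeland scores (wins − losses):
  Iris: 2 − 3 = -1
  Beacon: 3 − 2 = 1
  Granite: 1 − 4 = -3
  Kestrel: 4 − 1 = 3
  Harbor: 2 − 3 = -1
  Citadel: 3 − 2 = 1
Kestrel has the best Copeland score.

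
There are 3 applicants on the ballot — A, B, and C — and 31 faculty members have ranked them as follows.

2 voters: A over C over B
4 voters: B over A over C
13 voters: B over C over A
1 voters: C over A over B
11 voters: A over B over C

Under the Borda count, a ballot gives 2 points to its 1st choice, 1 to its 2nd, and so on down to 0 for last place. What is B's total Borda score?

Borda scores:
  A: 2·2 + 4·1 + 13·0 + 1 + 11·2 = 31
  B: 2·0 + 4·2 + 13·2 + 0 + 11·1 = 45
  C: 2·1 + 4·0 + 13·1 + 2 + 11·0 = 17

45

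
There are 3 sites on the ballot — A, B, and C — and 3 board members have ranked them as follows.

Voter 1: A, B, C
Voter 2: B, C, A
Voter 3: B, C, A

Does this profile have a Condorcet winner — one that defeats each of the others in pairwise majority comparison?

Head-to-head results (3 voters total):
A vs B: B wins 2–1.
A vs C: C wins 2–1.
B vs C: B wins 3–0.
B beats each rival — A (2–1), C (3–0) — so B is the Condorcet winner.

Yes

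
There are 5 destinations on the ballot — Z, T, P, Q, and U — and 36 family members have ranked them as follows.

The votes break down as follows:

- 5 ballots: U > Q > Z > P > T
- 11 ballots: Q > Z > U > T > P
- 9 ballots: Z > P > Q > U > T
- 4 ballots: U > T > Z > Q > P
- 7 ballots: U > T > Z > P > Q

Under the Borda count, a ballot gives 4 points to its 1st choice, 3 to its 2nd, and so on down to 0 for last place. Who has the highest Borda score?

Z

Borda scores:
  Z: 5·2 + 11·3 + 9·4 + 4·2 + 7·2 = 101
  T: 5·0 + 11·1 + 9·0 + 4·3 + 7·3 = 44
  P: 5·1 + 11·0 + 9·3 + 4·0 + 7·1 = 39
  Q: 5·3 + 11·4 + 9·2 + 4·1 + 7·0 = 81
  U: 5·4 + 11·2 + 9·1 + 4·4 + 7·4 = 95
Z has the highest total.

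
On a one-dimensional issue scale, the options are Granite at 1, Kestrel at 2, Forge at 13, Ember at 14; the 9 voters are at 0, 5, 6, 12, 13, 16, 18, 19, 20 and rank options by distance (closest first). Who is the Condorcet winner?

With single-peaked preferences on a line, the Condorcet winner is the candidate closest to the median voter.
The median voter (position 13) is closest to Forge at 13.
Check: Forge vs Ember — voters closer to Forge: 5 of 9.

Forge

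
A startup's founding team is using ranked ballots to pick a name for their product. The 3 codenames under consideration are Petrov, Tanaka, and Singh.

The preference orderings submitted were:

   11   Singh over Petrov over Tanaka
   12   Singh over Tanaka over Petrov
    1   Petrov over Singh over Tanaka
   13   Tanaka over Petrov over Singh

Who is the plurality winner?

First-place vote totals:
  Petrov: 1
  Tanaka: 13
  Singh: 23
Singh has the most first-place votes.

Singh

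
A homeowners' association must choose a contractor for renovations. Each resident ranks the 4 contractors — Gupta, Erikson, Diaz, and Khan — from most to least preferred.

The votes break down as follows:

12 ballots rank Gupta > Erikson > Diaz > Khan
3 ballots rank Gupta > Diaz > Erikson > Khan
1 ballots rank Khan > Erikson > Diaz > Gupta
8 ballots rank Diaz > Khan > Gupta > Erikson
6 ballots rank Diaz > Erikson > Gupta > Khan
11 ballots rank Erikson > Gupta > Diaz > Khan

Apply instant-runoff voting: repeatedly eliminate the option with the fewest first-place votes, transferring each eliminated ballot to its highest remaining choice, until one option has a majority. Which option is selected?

Gupta

Round 1: Gupta 15, Diaz 14, Erikson 11, Khan 1. Khan has the fewest and is eliminated.
Round 2: Gupta 15, Diaz 14, Erikson 12. Erikson has the fewest and is eliminated.
Round 3: Gupta 26, Diaz 15. Gupta has a majority.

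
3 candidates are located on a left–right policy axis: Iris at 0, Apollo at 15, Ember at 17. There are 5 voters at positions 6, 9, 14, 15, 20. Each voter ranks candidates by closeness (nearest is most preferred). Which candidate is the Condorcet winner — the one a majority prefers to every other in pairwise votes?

With single-peaked preferences on a line, the Condorcet winner is the candidate closest to the median voter.
The median voter (position 14) is closest to Apollo at 15.
Check: Apollo vs Ember — voters closer to Apollo: 4 of 5.

Apollo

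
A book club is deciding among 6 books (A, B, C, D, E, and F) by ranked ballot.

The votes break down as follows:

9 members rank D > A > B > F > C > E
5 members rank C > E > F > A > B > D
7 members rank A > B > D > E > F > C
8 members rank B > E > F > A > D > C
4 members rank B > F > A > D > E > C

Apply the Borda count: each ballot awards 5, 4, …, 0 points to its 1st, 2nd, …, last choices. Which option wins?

Borda scores:
  A: 9·4 + 5·2 + 7·5 + 8·2 + 4·3 = 109
  B: 9·3 + 5·1 + 7·4 + 8·5 + 4·5 = 120
  C: 9·1 + 5·5 + 7·0 + 8·0 + 4·0 = 34
  D: 9·5 + 5·0 + 7·3 + 8·1 + 4·2 = 82
  E: 9·0 + 5·4 + 7·2 + 8·4 + 4·1 = 70
  F: 9·2 + 5·3 + 7·1 + 8·3 + 4·4 = 80
B has the highest total.

B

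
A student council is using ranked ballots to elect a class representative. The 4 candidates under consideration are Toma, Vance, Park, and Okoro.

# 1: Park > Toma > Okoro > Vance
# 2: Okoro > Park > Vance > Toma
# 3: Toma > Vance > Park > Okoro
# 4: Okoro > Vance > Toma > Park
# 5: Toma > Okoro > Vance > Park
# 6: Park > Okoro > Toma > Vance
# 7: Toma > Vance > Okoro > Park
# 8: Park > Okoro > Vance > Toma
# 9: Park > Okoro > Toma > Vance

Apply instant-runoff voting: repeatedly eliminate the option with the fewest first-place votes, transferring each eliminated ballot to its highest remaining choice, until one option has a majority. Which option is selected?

Round 1: Park 4, Toma 3, Okoro 2, Vance 0. Vance has the fewest and is eliminated.
Round 2: Park 4, Toma 3, Okoro 2. Okoro has the fewest and is eliminated.
Round 3: Park 5, Toma 4. Park has a majority.

Park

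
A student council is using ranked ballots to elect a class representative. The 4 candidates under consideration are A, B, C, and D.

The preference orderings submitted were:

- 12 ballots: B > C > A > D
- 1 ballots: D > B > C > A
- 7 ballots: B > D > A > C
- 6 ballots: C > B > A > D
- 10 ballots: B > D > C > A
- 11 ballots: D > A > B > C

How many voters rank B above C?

Ballots ranking B above C: 12+1+7+10+11 = 41.
Ballots ranking C above B: 6.
So 41 of 47 voters prefer B to C.

41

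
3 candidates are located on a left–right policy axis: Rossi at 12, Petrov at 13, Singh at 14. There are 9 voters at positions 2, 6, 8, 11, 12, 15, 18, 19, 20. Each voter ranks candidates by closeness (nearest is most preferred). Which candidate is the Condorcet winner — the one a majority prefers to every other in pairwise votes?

With single-peaked preferences on a line, the Condorcet winner is the candidate closest to the median voter.
The median voter (position 12) is closest to Rossi at 12.
Check: Rossi vs Petrov — voters closer to Rossi: 5 of 9.

Rossi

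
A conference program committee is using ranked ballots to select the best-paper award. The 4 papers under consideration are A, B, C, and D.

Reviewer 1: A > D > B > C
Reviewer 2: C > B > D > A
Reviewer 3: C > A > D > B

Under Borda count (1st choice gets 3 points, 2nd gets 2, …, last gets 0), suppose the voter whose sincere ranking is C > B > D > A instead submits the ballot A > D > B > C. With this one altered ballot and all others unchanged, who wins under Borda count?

Borda totals with the altered ballot: A 8, B 2, C 3, D 5.
The switch changes the winner from C to A.

A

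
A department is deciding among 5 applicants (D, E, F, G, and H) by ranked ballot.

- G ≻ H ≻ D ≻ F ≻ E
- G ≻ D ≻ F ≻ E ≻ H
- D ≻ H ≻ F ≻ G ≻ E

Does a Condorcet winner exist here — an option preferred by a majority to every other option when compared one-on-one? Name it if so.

G

Head-to-head results (3 voters total):
D vs E: D wins 3–0.
D vs F: D wins 3–0.
D vs G: G wins 2–1.
D vs H: D wins 2–1.
E vs F: F wins 3–0.
E vs G: G wins 3–0.
E vs H: H wins 2–1.
F vs G: G wins 2–1.
F vs H: H wins 2–1.
G vs H: G wins 2–1.
G beats each rival — D (2–1), E (3–0), F (2–1), H (2–1) — so G is the Condorcet winner.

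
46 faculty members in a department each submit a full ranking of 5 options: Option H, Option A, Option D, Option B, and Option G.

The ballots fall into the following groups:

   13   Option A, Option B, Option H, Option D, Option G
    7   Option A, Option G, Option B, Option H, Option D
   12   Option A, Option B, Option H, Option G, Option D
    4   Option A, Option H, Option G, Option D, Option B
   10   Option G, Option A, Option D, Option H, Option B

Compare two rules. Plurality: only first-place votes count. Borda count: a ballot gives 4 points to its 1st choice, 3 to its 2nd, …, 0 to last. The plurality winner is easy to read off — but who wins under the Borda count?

Option A

Plurality first-place counts: Option H 0, Option A 36, Option D 0, Option B 0, Option G 10 → Option A.
Borda totals: Option H 79, Option A 174, Option D 37, Option B 89, Option G 81 → Option A.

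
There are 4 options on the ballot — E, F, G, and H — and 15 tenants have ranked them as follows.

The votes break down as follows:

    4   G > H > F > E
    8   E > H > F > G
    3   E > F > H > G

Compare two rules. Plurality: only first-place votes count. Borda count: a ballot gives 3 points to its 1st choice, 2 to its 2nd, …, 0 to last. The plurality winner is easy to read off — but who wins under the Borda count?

E

Plurality first-place counts: E 11, F 0, G 4, H 0 → E.
Borda totals: E 33, F 18, G 12, H 27 → E.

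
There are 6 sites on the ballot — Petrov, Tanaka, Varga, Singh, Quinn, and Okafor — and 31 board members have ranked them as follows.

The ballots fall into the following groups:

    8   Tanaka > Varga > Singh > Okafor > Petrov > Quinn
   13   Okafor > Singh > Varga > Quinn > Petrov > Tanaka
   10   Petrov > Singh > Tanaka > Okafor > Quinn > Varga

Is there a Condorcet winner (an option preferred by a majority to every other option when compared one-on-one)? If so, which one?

Head-to-head results (31 voters total):
Petrov vs Tanaka: Petrov wins 23–8.
Petrov vs Varga: Varga wins 21–10.
Petrov vs Singh: Singh wins 21–10.
Petrov vs Quinn: Petrov wins 18–13.
Petrov vs Okafor: Okafor wins 21–10.
Tanaka vs Varga: Tanaka wins 18–13.
Tanaka vs Singh: Singh wins 23–8.
Tanaka vs Quinn: Tanaka wins 18–13.
Tanaka vs Okafor: Tanaka wins 18–13.
Varga vs Singh: Singh wins 23–8.
Varga vs Quinn: Varga wins 21–10.
Varga vs Okafor: Okafor wins 23–8.
Singh vs Quinn: Singh wins 31–0.
Singh vs Okafor: Singh wins 18–13.
Quinn vs Okafor: Okafor wins 31–0.
Singh beats each rival — Petrov (21–10), Tanaka (23–8), Varga (23–8), Quinn (31–0), Okafor (18–13) — so Singh is the Condorcet winner.

Singh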